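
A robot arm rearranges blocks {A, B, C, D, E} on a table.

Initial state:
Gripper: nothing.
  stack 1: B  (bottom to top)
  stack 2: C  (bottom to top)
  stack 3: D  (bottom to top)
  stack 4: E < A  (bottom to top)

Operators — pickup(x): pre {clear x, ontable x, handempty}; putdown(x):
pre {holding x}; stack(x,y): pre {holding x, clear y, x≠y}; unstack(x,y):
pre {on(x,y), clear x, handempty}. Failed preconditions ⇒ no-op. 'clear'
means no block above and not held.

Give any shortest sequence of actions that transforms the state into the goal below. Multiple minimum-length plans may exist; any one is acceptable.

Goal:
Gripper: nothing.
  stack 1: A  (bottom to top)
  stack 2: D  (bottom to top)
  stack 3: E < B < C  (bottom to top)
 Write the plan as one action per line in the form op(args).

step 1 (unstack(A, E)): towers=[B; C; D; E] holding=A
step 2 (putdown(A)): towers=[A; B; C; D; E] holding=-
step 3 (pickup(B)): towers=[A; C; D; E] holding=B
step 4 (stack(B, E)): towers=[A; C; D; E/B] holding=-
step 5 (pickup(C)): towers=[A; D; E/B] holding=C
step 6 (stack(C, B)): towers=[A; D; E/B/C] holding=-
goal check: towers=[A; D; E/B/C] holding=- — reached (length 6, optimal by BFS)

unstack(A, E)
putdown(A)
pickup(B)
stack(B, E)
pickup(C)
stack(C, B)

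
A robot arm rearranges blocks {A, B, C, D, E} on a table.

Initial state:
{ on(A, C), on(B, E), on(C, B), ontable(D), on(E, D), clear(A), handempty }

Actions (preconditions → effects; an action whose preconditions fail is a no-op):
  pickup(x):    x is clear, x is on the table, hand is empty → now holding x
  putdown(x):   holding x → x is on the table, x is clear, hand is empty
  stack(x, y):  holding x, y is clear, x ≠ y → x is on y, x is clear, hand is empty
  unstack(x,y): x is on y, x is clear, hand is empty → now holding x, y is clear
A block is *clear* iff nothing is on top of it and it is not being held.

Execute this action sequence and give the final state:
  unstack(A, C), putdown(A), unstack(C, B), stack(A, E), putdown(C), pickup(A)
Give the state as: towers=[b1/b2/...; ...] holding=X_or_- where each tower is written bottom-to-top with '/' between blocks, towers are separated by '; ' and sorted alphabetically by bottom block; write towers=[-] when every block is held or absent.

step 1 (unstack(A, C)): towers=[D/E/B/C] holding=A
step 2 (putdown(A)): towers=[A; D/E/B/C] holding=-
step 3 (unstack(C, B)): towers=[A; D/E/B] holding=C
step 4 (stack(A, E)) [no-op]: towers=[A; D/E/B] holding=C
step 5 (putdown(C)): towers=[A; C; D/E/B] holding=-
step 6 (pickup(A)): towers=[C; D/E/B] holding=A

towers=[C; D/E/B] holding=A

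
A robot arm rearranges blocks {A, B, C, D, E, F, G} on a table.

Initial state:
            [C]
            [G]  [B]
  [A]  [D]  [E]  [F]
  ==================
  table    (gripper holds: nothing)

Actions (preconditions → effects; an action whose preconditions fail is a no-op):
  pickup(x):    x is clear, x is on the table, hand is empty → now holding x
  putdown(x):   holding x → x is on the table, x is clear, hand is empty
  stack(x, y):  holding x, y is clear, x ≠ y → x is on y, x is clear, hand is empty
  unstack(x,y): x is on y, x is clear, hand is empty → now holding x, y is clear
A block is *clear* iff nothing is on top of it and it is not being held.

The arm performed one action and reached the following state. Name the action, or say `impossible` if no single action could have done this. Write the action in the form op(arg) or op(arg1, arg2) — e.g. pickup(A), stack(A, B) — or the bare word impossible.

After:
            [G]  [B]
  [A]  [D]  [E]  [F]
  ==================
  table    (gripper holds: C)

target: towers=[A; D; E/G; F/B] holding=C
     unstack(B, F) → towers=[A; D; E/G/C; F] holding=B
         pickup(D) → towers=[A; E/G/C; F/B] holding=D
         pickup(A) → towers=[D; E/G/C; F/B] holding=A
     unstack(C, G) → towers=[A; D; E/G; F/B] holding=C  ← match

unstack(C, G)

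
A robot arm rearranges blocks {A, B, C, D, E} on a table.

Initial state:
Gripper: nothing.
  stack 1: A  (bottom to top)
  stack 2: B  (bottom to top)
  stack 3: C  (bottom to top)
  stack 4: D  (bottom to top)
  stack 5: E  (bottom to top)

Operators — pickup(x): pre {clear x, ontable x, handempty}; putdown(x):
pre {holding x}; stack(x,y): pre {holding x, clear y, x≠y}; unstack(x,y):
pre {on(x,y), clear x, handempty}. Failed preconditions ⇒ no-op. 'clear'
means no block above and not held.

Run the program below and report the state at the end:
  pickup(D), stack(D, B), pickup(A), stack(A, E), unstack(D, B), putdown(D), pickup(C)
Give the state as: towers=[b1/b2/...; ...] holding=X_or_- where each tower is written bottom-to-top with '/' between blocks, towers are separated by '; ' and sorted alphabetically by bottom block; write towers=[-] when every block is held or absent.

towers=[B; D; E/A] holding=C

step 1 (pickup(D)): towers=[A; B; C; E] holding=D
step 2 (stack(D, B)): towers=[A; B/D; C; E] holding=-
step 3 (pickup(A)): towers=[B/D; C; E] holding=A
step 4 (stack(A, E)): towers=[B/D; C; E/A] holding=-
step 5 (unstack(D, B)): towers=[B; C; E/A] holding=D
step 6 (putdown(D)): towers=[B; C; D; E/A] holding=-
step 7 (pickup(C)): towers=[B; D; E/A] holding=C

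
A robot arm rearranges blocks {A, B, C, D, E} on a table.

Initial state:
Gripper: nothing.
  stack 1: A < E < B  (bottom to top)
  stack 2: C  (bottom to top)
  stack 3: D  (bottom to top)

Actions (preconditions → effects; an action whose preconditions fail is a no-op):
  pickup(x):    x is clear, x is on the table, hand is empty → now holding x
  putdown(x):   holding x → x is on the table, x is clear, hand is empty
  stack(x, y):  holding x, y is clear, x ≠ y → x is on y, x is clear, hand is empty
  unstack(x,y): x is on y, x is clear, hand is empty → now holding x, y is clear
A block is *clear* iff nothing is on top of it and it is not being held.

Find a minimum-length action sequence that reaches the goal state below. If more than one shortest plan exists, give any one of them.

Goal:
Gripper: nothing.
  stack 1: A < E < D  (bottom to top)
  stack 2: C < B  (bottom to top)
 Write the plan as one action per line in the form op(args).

unstack(B, E)
stack(B, C)
pickup(D)
stack(D, E)

step 1 (unstack(B, E)): towers=[A/E; C; D] holding=B
step 2 (stack(B, C)): towers=[A/E; C/B; D] holding=-
step 3 (pickup(D)): towers=[A/E; C/B] holding=D
step 4 (stack(D, E)): towers=[A/E/D; C/B] holding=-
goal check: towers=[A/E/D; C/B] holding=- — reached (length 4, optimal by BFS)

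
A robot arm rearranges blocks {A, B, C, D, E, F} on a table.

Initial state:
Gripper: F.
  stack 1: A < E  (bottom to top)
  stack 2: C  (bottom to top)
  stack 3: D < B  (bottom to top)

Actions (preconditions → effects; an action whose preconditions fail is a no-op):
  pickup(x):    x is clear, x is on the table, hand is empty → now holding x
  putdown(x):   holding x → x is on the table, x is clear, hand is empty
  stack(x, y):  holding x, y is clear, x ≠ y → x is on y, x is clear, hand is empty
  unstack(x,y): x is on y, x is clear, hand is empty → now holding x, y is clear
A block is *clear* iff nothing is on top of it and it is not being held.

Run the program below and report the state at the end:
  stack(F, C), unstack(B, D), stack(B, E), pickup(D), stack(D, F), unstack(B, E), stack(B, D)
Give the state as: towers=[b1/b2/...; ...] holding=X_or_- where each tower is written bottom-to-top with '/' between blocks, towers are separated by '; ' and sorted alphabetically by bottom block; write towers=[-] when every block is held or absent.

step 1 (stack(F, C)): towers=[A/E; C/F; D/B] holding=-
step 2 (unstack(B, D)): towers=[A/E; C/F; D] holding=B
step 3 (stack(B, E)): towers=[A/E/B; C/F; D] holding=-
step 4 (pickup(D)): towers=[A/E/B; C/F] holding=D
step 5 (stack(D, F)): towers=[A/E/B; C/F/D] holding=-
step 6 (unstack(B, E)): towers=[A/E; C/F/D] holding=B
step 7 (stack(B, D)): towers=[A/E; C/F/D/B] holding=-

towers=[A/E; C/F/D/B] holding=-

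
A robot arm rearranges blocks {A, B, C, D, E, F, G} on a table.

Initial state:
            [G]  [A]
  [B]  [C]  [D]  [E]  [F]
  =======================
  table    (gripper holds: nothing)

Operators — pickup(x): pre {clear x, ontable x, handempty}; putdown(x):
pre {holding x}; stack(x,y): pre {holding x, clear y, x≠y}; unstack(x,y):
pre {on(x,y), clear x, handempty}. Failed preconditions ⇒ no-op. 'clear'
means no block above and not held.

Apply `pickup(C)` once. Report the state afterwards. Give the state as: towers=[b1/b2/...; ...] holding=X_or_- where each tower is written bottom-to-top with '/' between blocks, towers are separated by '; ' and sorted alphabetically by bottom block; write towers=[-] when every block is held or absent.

before: towers=[B; C; D/G; E/A; F] holding=-
pre[pickup(C)]: clear(C) yes, ontable(C) yes, handempty yes
all met → apply pickup(C)
after:  towers=[B; D/G; E/A; F] holding=C

towers=[B; D/G; E/A; F] holding=C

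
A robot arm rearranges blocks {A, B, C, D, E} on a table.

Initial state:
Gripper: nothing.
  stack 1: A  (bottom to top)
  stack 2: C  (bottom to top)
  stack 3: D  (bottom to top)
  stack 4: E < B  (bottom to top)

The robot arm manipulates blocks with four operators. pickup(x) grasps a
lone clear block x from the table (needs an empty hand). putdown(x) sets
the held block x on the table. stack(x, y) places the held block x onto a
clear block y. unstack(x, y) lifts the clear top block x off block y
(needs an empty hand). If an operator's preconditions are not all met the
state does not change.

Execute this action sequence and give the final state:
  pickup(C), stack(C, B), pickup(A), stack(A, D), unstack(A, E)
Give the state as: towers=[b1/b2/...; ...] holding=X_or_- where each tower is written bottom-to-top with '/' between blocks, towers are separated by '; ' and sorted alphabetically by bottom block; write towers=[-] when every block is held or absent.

step 1 (pickup(C)): towers=[A; D; E/B] holding=C
step 2 (stack(C, B)): towers=[A; D; E/B/C] holding=-
step 3 (pickup(A)): towers=[D; E/B/C] holding=A
step 4 (stack(A, D)): towers=[D/A; E/B/C] holding=-
step 5 (unstack(A, E)) [no-op]: towers=[D/A; E/B/C] holding=-

towers=[D/A; E/B/C] holding=-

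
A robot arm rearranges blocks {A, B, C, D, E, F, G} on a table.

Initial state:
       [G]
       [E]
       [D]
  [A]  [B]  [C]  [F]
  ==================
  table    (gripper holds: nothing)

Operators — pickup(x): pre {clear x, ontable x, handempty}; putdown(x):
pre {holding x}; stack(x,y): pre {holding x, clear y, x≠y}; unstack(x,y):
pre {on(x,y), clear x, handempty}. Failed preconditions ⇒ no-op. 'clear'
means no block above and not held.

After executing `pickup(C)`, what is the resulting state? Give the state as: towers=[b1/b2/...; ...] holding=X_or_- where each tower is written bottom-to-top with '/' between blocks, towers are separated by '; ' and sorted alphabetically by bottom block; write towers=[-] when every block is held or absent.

before: towers=[A; B/D/E/G; C; F] holding=-
pre[pickup(C)]: clear(C) ok, ontable(C) ok, handempty ok
all met → apply pickup(C)
after:  towers=[A; B/D/E/G; F] holding=C

towers=[A; B/D/E/G; F] holding=C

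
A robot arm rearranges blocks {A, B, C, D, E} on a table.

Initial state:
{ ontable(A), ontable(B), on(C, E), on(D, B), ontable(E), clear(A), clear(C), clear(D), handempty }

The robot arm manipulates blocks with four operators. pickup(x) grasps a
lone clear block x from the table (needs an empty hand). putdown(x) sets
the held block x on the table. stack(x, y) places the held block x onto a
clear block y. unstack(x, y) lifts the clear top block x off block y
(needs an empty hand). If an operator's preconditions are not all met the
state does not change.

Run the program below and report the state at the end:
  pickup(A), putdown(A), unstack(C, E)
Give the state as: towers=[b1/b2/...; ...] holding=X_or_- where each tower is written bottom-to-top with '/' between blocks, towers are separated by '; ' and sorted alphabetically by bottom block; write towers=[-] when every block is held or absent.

step 1 (pickup(A)): towers=[B/D; E/C] holding=A
step 2 (putdown(A)): towers=[A; B/D; E/C] holding=-
step 3 (unstack(C, E)): towers=[A; B/D; E] holding=C

towers=[A; B/D; E] holding=C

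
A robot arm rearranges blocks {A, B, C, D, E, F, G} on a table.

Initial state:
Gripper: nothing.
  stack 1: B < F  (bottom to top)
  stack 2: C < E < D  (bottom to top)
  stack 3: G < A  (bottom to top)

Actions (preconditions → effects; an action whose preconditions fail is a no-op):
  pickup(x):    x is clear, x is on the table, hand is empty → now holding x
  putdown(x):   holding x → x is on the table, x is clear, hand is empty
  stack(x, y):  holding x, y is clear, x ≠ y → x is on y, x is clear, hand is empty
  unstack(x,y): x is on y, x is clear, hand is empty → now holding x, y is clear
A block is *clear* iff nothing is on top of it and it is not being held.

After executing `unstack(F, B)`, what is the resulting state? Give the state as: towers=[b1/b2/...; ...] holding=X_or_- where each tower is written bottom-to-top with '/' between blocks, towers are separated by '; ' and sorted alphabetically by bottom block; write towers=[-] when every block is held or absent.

before: towers=[B/F; C/E/D; G/A] holding=-
pre[unstack(F, B)]: on(F,B) ok, clear(F) ok, handempty ok
all met → apply unstack(F, B)
after:  towers=[B; C/E/D; G/A] holding=F

towers=[B; C/E/D; G/A] holding=F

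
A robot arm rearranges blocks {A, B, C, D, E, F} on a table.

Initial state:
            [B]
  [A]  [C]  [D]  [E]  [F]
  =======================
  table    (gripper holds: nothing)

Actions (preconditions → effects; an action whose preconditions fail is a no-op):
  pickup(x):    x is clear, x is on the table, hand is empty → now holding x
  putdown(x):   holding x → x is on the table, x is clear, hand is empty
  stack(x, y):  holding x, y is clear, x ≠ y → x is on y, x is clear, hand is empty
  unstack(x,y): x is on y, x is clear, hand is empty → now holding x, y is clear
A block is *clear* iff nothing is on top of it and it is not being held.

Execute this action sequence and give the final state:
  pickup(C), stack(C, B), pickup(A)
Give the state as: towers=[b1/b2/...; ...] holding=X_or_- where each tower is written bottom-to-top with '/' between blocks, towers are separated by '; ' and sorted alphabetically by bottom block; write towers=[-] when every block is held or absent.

step 1 (pickup(C)): towers=[A; D/B; E; F] holding=C
step 2 (stack(C, B)): towers=[A; D/B/C; E; F] holding=-
step 3 (pickup(A)): towers=[D/B/C; E; F] holding=A

towers=[D/B/C; E; F] holding=A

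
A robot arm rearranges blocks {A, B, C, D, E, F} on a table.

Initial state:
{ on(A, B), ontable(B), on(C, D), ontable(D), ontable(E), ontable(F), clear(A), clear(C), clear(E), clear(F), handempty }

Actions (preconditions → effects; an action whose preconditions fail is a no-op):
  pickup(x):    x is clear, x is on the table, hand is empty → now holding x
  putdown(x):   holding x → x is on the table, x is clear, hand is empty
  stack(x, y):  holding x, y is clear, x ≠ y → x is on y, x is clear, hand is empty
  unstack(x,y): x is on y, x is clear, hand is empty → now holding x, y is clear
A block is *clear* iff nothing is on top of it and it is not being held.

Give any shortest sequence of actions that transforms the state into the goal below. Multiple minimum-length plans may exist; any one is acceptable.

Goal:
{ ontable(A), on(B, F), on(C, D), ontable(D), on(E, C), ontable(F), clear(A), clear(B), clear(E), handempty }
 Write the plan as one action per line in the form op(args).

step 1 (unstack(A, B)): towers=[B; D/C; E; F] holding=A
step 2 (putdown(A)): towers=[A; B; D/C; E; F] holding=-
step 3 (pickup(B)): towers=[A; D/C; E; F] holding=B
step 4 (stack(B, F)): towers=[A; D/C; E; F/B] holding=-
step 5 (pickup(E)): towers=[A; D/C; F/B] holding=E
step 6 (stack(E, C)): towers=[A; D/C/E; F/B] holding=-
goal check: towers=[A; D/C/E; F/B] holding=- — reached (length 6, optimal by BFS)

unstack(A, B)
putdown(A)
pickup(B)
stack(B, F)
pickup(E)
stack(E, C)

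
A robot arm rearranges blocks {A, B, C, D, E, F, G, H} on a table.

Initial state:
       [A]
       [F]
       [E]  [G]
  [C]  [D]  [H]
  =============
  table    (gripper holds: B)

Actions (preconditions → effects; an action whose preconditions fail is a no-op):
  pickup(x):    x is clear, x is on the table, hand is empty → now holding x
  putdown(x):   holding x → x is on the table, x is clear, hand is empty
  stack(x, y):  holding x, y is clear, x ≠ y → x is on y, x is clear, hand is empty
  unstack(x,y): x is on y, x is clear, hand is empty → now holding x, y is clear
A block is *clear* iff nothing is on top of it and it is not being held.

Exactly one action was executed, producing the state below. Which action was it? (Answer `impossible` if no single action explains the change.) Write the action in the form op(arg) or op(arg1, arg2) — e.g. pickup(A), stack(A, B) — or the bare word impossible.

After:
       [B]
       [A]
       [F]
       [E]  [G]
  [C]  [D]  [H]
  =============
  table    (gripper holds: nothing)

target: towers=[C; D/E/F/A/B; H/G] holding=-
        putdown(B) → towers=[B; C; D/E/F/A; H/G] holding=-
       stack(B, G) → towers=[C; D/E/F/A; H/G/B] holding=-
       stack(B, A) → towers=[C; D/E/F/A/B; H/G] holding=-  ← match
       stack(B, C) → towers=[C/B; D/E/F/A; H/G] holding=-

stack(B, A)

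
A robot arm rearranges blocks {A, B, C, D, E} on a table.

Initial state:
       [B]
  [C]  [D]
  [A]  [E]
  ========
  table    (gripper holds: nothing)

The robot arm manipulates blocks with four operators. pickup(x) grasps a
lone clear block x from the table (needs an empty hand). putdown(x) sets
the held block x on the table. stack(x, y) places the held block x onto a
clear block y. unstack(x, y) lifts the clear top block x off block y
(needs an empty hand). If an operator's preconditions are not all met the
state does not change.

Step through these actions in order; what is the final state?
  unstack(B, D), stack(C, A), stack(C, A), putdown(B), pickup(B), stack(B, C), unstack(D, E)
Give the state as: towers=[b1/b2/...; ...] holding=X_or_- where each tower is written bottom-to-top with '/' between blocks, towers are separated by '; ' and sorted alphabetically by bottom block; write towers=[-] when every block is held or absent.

towers=[A/C/B; E] holding=D

step 1 (unstack(B, D)): towers=[A/C; E/D] holding=B
step 2 (stack(C, A)) [no-op]: towers=[A/C; E/D] holding=B
step 3 (stack(C, A)) [no-op]: towers=[A/C; E/D] holding=B
step 4 (putdown(B)): towers=[A/C; B; E/D] holding=-
step 5 (pickup(B)): towers=[A/C; E/D] holding=B
step 6 (stack(B, C)): towers=[A/C/B; E/D] holding=-
step 7 (unstack(D, E)): towers=[A/C/B; E] holding=D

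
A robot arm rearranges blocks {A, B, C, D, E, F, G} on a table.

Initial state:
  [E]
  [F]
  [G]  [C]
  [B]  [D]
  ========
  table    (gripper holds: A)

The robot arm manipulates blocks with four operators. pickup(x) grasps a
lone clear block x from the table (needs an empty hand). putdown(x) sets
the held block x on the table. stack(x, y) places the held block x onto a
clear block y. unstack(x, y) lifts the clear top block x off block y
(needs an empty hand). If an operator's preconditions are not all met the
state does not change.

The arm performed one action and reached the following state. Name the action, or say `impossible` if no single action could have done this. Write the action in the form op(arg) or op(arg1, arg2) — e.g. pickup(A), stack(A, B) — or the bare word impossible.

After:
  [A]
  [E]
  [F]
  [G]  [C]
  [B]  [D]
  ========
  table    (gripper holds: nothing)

stack(A, E)

target: towers=[B/G/F/E/A; D/C] holding=-
        putdown(A) → towers=[A; B/G/F/E; D/C] holding=-
       stack(A, E) → towers=[B/G/F/E/A; D/C] holding=-  ← match
       stack(A, C) → towers=[B/G/F/E; D/C/A] holding=-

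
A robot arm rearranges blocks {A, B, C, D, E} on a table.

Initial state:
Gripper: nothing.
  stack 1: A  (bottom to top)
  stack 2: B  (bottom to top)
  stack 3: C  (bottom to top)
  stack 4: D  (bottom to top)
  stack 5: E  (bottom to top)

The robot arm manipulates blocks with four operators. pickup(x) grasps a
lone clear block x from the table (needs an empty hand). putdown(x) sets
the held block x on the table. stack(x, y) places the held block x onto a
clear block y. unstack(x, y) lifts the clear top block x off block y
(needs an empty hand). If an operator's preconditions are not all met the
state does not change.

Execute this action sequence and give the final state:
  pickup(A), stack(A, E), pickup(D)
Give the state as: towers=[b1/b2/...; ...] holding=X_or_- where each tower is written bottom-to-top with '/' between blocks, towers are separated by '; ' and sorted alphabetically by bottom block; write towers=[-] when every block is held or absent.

towers=[B; C; E/A] holding=D

step 1 (pickup(A)): towers=[B; C; D; E] holding=A
step 2 (stack(A, E)): towers=[B; C; D; E/A] holding=-
step 3 (pickup(D)): towers=[B; C; E/A] holding=D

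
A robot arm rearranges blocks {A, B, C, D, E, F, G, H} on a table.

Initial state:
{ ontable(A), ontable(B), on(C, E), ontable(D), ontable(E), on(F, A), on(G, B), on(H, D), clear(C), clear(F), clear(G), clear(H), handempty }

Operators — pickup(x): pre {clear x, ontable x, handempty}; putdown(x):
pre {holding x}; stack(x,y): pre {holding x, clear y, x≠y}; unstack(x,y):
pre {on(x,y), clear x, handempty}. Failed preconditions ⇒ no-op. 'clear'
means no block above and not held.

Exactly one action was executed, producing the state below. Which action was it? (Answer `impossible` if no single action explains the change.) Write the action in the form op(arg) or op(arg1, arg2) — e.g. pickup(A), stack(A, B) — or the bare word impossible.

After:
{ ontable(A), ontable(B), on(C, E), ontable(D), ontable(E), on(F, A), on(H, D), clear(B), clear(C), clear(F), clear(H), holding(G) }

target: towers=[A/F; B; D/H; E/C] holding=G
     unstack(G, B) → towers=[A/F; B; D/H; E/C] holding=G  ← match
     unstack(H, D) → towers=[A/F; B/G; D; E/C] holding=H
     unstack(F, A) → towers=[A; B/G; D/H; E/C] holding=F
     unstack(C, E) → towers=[A/F; B/G; D/H; E] holding=C

unstack(G, B)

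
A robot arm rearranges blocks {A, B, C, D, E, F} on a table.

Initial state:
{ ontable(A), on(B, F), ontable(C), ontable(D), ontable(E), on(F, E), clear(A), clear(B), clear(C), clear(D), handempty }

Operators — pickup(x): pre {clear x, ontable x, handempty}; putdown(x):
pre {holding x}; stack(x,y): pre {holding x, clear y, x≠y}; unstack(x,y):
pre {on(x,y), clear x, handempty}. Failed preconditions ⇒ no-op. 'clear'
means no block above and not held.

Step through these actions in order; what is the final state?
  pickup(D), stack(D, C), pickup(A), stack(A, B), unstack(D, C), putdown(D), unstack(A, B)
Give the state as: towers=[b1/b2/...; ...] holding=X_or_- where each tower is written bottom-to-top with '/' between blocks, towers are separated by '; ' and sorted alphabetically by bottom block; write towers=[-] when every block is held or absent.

step 1 (pickup(D)): towers=[A; C; E/F/B] holding=D
step 2 (stack(D, C)): towers=[A; C/D; E/F/B] holding=-
step 3 (pickup(A)): towers=[C/D; E/F/B] holding=A
step 4 (stack(A, B)): towers=[C/D; E/F/B/A] holding=-
step 5 (unstack(D, C)): towers=[C; E/F/B/A] holding=D
step 6 (putdown(D)): towers=[C; D; E/F/B/A] holding=-
step 7 (unstack(A, B)): towers=[C; D; E/F/B] holding=A

towers=[C; D; E/F/B] holding=A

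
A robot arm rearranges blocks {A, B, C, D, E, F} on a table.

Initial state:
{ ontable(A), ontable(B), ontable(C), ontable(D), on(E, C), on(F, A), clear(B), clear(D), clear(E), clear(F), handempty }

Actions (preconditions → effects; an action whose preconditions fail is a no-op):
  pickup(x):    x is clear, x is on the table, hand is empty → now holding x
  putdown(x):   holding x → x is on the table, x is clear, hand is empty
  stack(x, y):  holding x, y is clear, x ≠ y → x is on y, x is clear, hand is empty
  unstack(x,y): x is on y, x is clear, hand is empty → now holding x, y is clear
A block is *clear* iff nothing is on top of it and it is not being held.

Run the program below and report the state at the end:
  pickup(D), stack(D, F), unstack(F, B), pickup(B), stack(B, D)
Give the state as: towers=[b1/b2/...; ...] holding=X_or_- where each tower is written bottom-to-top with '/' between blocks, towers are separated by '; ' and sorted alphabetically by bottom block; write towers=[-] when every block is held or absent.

step 1 (pickup(D)): towers=[A/F; B; C/E] holding=D
step 2 (stack(D, F)): towers=[A/F/D; B; C/E] holding=-
step 3 (unstack(F, B)) [no-op]: towers=[A/F/D; B; C/E] holding=-
step 4 (pickup(B)): towers=[A/F/D; C/E] holding=B
step 5 (stack(B, D)): towers=[A/F/D/B; C/E] holding=-

towers=[A/F/D/B; C/E] holding=-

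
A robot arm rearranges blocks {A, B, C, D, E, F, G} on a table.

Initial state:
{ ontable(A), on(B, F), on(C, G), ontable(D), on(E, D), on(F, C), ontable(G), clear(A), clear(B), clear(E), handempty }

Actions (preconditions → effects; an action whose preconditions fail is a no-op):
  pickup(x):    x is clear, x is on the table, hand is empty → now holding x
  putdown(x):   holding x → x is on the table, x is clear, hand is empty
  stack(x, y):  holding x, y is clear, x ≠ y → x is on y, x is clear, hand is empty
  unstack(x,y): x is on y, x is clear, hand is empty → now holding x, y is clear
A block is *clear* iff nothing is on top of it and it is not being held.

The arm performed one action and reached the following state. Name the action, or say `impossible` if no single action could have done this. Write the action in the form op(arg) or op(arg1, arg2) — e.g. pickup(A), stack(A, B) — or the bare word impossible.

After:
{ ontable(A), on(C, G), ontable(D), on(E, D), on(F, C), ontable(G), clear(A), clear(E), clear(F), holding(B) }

target: towers=[A; D/E; G/C/F] holding=B
     unstack(B, F) → towers=[A; D/E; G/C/F] holding=B  ← match
         pickup(A) → towers=[D/E; G/C/F/B] holding=A
     unstack(E, D) → towers=[A; D; G/C/F/B] holding=E

unstack(B, F)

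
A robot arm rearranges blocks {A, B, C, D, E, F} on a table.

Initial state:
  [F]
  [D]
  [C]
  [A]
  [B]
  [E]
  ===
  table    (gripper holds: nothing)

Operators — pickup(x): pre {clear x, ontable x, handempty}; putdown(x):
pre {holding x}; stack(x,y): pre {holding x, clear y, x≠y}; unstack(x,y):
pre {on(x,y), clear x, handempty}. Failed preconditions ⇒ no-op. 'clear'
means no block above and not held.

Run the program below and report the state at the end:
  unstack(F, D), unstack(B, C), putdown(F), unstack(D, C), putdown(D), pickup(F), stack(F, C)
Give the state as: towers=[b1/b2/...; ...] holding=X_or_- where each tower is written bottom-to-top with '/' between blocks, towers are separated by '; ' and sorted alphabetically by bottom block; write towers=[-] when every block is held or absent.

step 1 (unstack(F, D)): towers=[E/B/A/C/D] holding=F
step 2 (unstack(B, C)) [no-op]: towers=[E/B/A/C/D] holding=F
step 3 (putdown(F)): towers=[E/B/A/C/D; F] holding=-
step 4 (unstack(D, C)): towers=[E/B/A/C; F] holding=D
step 5 (putdown(D)): towers=[D; E/B/A/C; F] holding=-
step 6 (pickup(F)): towers=[D; E/B/A/C] holding=F
step 7 (stack(F, C)): towers=[D; E/B/A/C/F] holding=-

towers=[D; E/B/A/C/F] holding=-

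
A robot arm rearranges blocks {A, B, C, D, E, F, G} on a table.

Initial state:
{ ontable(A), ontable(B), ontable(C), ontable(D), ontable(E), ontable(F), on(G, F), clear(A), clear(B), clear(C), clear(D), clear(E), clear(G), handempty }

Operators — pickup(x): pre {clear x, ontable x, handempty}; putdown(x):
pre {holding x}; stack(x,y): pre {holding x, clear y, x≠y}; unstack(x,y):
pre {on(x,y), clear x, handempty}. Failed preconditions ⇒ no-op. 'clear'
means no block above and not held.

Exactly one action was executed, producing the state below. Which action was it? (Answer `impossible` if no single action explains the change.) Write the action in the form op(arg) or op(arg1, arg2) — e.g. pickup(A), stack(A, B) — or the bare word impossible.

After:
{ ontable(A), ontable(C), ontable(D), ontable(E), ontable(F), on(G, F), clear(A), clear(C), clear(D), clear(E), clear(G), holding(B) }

target: towers=[A; C; D; E; F/G] holding=B
         pickup(B) → towers=[A; C; D; E; F/G] holding=B  ← match
     unstack(G, F) → towers=[A; B; C; D; E; F] holding=G
         pickup(D) → towers=[A; B; C; E; F/G] holding=D
         pickup(A) → towers=[B; C; D; E; F/G] holding=A
         pickup(E) → towers=[A; B; C; D; F/G] holding=E
         pickup(C) → towers=[A; B; D; E; F/G] holding=C

pickup(B)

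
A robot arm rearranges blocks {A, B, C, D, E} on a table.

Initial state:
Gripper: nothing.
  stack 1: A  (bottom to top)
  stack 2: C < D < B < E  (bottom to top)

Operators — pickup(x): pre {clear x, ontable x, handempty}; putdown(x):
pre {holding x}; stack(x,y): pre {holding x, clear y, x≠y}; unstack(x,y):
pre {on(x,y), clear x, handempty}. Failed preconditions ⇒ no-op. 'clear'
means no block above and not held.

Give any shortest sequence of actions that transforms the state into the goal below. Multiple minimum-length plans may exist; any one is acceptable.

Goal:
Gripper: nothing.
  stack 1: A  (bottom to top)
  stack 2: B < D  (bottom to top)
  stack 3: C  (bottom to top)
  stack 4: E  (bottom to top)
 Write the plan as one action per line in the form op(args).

step 1 (unstack(E, B)): towers=[A; C/D/B] holding=E
step 2 (putdown(E)): towers=[A; C/D/B; E] holding=-
step 3 (unstack(B, D)): towers=[A; C/D; E] holding=B
step 4 (putdown(B)): towers=[A; B; C/D; E] holding=-
step 5 (unstack(D, C)): towers=[A; B; C; E] holding=D
step 6 (stack(D, B)): towers=[A; B/D; C; E] holding=-
goal check: towers=[A; B/D; C; E] holding=- — reached (length 6, optimal by BFS)

unstack(E, B)
putdown(E)
unstack(B, D)
putdown(B)
unstack(D, C)
stack(D, B)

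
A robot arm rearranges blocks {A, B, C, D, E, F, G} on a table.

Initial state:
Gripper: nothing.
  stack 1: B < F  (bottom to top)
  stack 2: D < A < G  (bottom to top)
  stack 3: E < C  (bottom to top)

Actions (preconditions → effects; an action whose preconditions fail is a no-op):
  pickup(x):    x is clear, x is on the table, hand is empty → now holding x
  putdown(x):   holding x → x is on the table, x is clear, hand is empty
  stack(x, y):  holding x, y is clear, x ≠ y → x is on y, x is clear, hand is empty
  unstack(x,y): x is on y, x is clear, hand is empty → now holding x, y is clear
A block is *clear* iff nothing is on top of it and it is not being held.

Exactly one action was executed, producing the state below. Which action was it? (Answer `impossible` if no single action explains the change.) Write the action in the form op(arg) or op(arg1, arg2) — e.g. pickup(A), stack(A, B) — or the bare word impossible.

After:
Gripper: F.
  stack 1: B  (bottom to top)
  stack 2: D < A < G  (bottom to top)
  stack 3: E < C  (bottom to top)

target: towers=[B; D/A/G; E/C] holding=F
     unstack(F, B) → towers=[B; D/A/G; E/C] holding=F  ← match
     unstack(G, A) → towers=[B/F; D/A; E/C] holding=G
     unstack(C, E) → towers=[B/F; D/A/G; E] holding=C

unstack(F, B)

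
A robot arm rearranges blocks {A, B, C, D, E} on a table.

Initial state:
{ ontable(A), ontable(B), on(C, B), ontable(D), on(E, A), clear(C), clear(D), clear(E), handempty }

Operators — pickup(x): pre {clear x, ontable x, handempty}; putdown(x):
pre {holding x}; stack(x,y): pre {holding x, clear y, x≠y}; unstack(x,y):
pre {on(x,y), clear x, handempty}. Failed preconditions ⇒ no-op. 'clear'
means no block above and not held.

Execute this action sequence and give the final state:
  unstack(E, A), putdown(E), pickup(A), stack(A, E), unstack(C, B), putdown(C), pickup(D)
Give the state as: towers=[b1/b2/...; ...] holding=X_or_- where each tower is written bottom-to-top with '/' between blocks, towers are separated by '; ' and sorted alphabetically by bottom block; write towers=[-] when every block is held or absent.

step 1 (unstack(E, A)): towers=[A; B/C; D] holding=E
step 2 (putdown(E)): towers=[A; B/C; D; E] holding=-
step 3 (pickup(A)): towers=[B/C; D; E] holding=A
step 4 (stack(A, E)): towers=[B/C; D; E/A] holding=-
step 5 (unstack(C, B)): towers=[B; D; E/A] holding=C
step 6 (putdown(C)): towers=[B; C; D; E/A] holding=-
step 7 (pickup(D)): towers=[B; C; E/A] holding=D

towers=[B; C; E/A] holding=D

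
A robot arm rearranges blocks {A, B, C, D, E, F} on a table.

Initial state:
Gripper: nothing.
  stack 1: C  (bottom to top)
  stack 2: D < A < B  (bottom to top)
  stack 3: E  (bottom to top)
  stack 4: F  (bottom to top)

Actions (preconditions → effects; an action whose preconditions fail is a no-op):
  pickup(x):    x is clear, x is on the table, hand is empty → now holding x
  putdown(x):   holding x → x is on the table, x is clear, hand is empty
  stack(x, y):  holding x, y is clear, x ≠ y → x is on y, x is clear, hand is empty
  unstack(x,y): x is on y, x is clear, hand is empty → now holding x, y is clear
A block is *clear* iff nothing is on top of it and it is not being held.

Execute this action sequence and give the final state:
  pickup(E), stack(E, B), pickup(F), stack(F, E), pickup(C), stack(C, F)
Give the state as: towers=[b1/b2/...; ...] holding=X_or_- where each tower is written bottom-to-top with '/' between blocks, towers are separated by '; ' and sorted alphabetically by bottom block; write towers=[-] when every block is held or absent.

towers=[D/A/B/E/F/C] holding=-

step 1 (pickup(E)): towers=[C; D/A/B; F] holding=E
step 2 (stack(E, B)): towers=[C; D/A/B/E; F] holding=-
step 3 (pickup(F)): towers=[C; D/A/B/E] holding=F
step 4 (stack(F, E)): towers=[C; D/A/B/E/F] holding=-
step 5 (pickup(C)): towers=[D/A/B/E/F] holding=C
step 6 (stack(C, F)): towers=[D/A/B/E/F/C] holding=-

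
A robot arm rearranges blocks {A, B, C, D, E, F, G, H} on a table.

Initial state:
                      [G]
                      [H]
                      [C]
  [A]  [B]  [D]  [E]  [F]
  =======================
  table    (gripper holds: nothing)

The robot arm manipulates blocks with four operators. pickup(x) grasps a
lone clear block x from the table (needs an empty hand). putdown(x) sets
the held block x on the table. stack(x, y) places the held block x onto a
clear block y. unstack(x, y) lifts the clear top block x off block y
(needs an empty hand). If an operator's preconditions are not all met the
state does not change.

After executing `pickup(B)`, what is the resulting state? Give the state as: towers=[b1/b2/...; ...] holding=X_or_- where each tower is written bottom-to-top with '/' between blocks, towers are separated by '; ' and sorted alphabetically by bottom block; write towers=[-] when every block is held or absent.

before: towers=[A; B; D; E; F/C/H/G] holding=-
pre[pickup(B)]: clear(B) yes, ontable(B) yes, handempty yes
all met → apply pickup(B)
after:  towers=[A; D; E; F/C/H/G] holding=B

towers=[A; D; E; F/C/H/G] holding=B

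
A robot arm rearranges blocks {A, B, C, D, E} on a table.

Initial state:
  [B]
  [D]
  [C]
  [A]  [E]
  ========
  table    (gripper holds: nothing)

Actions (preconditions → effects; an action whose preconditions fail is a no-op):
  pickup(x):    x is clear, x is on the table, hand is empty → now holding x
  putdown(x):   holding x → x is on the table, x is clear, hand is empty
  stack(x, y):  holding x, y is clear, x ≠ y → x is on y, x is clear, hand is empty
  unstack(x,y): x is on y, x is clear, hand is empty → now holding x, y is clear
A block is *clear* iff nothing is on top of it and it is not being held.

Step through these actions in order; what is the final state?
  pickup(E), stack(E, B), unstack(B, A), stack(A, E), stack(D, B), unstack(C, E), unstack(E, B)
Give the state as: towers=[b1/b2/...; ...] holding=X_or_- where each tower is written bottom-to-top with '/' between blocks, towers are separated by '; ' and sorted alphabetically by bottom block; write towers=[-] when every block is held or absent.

towers=[A/C/D/B] holding=E

step 1 (pickup(E)): towers=[A/C/D/B] holding=E
step 2 (stack(E, B)): towers=[A/C/D/B/E] holding=-
step 3 (unstack(B, A)) [no-op]: towers=[A/C/D/B/E] holding=-
step 4 (stack(A, E)) [no-op]: towers=[A/C/D/B/E] holding=-
step 5 (stack(D, B)) [no-op]: towers=[A/C/D/B/E] holding=-
step 6 (unstack(C, E)) [no-op]: towers=[A/C/D/B/E] holding=-
step 7 (unstack(E, B)): towers=[A/C/D/B] holding=E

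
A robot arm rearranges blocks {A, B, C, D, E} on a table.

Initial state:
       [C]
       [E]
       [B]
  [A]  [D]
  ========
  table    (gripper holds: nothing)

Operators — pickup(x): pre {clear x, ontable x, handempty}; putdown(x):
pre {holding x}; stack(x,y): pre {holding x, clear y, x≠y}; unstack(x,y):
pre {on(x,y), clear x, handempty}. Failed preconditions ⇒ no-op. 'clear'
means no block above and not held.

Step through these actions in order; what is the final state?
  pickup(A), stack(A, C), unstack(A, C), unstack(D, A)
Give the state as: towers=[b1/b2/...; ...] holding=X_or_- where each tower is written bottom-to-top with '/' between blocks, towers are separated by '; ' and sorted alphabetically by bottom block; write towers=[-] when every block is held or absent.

step 1 (pickup(A)): towers=[D/B/E/C] holding=A
step 2 (stack(A, C)): towers=[D/B/E/C/A] holding=-
step 3 (unstack(A, C)): towers=[D/B/E/C] holding=A
step 4 (unstack(D, A)) [no-op]: towers=[D/B/E/C] holding=A

towers=[D/B/E/C] holding=A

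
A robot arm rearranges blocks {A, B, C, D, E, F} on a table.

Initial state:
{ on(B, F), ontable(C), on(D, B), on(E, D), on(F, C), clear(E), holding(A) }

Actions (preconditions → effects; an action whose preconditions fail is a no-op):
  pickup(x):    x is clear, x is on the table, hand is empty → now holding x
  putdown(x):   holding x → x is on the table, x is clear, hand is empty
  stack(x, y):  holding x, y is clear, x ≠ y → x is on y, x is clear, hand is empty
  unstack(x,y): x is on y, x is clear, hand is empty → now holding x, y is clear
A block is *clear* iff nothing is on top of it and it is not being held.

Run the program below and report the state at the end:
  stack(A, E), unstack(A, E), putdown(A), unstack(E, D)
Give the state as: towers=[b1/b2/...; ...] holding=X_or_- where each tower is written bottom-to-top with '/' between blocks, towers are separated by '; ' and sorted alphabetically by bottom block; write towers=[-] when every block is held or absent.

towers=[A; C/F/B/D] holding=E

step 1 (stack(A, E)): towers=[C/F/B/D/E/A] holding=-
step 2 (unstack(A, E)): towers=[C/F/B/D/E] holding=A
step 3 (putdown(A)): towers=[A; C/F/B/D/E] holding=-
step 4 (unstack(E, D)): towers=[A; C/F/B/D] holding=E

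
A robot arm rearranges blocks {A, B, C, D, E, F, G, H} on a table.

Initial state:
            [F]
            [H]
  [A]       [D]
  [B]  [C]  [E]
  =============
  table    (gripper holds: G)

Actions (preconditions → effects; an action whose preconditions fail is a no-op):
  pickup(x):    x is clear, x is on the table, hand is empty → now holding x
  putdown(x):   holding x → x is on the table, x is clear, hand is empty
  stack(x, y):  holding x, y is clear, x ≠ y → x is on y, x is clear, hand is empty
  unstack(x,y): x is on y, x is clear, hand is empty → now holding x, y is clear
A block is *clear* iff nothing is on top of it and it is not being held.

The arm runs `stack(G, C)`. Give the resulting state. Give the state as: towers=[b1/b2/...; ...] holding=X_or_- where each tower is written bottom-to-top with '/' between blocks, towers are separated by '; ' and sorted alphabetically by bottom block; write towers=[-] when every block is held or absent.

before: towers=[B/A; C; E/D/H/F] holding=G
pre[stack(G, C)]: holding(G) yes, clear(C) yes, G≠C yes
all met → apply stack(G, C)
after:  towers=[B/A; C/G; E/D/H/F] holding=-

towers=[B/A; C/G; E/D/H/F] holding=-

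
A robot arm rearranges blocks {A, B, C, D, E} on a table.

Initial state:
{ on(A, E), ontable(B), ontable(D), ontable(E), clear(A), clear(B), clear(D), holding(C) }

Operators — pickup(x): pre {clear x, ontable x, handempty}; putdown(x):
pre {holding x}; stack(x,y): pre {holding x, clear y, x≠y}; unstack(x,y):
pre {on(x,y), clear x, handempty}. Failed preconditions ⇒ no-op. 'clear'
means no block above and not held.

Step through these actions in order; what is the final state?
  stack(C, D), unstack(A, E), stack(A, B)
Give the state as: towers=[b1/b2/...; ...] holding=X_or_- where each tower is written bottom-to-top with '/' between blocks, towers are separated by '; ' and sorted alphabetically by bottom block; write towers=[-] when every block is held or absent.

step 1 (stack(C, D)): towers=[B; D/C; E/A] holding=-
step 2 (unstack(A, E)): towers=[B; D/C; E] holding=A
step 3 (stack(A, B)): towers=[B/A; D/C; E] holding=-

towers=[B/A; D/C; E] holding=-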